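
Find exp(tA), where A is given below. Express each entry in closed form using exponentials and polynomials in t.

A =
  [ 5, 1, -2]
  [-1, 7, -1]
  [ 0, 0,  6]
e^{tA} =
  [-t*exp(6*t) + exp(6*t), t*exp(6*t), t^2*exp(6*t)/2 - 2*t*exp(6*t)]
  [-t*exp(6*t), t*exp(6*t) + exp(6*t), t^2*exp(6*t)/2 - t*exp(6*t)]
  [0, 0, exp(6*t)]

Strategy: write A = P · J · P⁻¹ where J is a Jordan canonical form, so e^{tA} = P · e^{tJ} · P⁻¹, and e^{tJ} can be computed block-by-block.

A has Jordan form
J =
  [6, 1, 0]
  [0, 6, 1]
  [0, 0, 6]
(up to reordering of blocks).

Per-block formulas:
  For a 3×3 Jordan block J_3(6): exp(t · J_3(6)) = e^(6t)·(I + t·N + (t^2/2)·N^2), where N is the 3×3 nilpotent shift.

After assembling e^{tJ} and conjugating by P, we get:

e^{tA} =
  [-t*exp(6*t) + exp(6*t), t*exp(6*t), t^2*exp(6*t)/2 - 2*t*exp(6*t)]
  [-t*exp(6*t), t*exp(6*t) + exp(6*t), t^2*exp(6*t)/2 - t*exp(6*t)]
  [0, 0, exp(6*t)]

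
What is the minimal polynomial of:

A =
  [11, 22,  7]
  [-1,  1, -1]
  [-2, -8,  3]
x^3 - 15*x^2 + 75*x - 125

The characteristic polynomial is χ_A(x) = (x - 5)^3, so the eigenvalues are known. The minimal polynomial is
  m_A(x) = Π_λ (x − λ)^{k_λ}
where k_λ is the size of the *largest* Jordan block for λ (equivalently, the smallest k with (A − λI)^k v = 0 for every generalised eigenvector v of λ).

  λ = 5: largest Jordan block has size 3, contributing (x − 5)^3

So m_A(x) = (x - 5)^3 = x^3 - 15*x^2 + 75*x - 125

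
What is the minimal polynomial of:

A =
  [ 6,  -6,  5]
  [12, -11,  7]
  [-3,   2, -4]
x^3 + 9*x^2 + 27*x + 27

The characteristic polynomial is χ_A(x) = (x + 3)^3, so the eigenvalues are known. The minimal polynomial is
  m_A(x) = Π_λ (x − λ)^{k_λ}
where k_λ is the size of the *largest* Jordan block for λ (equivalently, the smallest k with (A − λI)^k v = 0 for every generalised eigenvector v of λ).

  λ = -3: largest Jordan block has size 3, contributing (x + 3)^3

So m_A(x) = (x + 3)^3 = x^3 + 9*x^2 + 27*x + 27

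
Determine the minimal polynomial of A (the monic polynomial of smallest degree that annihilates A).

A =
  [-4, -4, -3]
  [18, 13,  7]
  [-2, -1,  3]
x^3 - 12*x^2 + 48*x - 64

The characteristic polynomial is χ_A(x) = (x - 4)^3, so the eigenvalues are known. The minimal polynomial is
  m_A(x) = Π_λ (x − λ)^{k_λ}
where k_λ is the size of the *largest* Jordan block for λ (equivalently, the smallest k with (A − λI)^k v = 0 for every generalised eigenvector v of λ).

  λ = 4: largest Jordan block has size 3, contributing (x − 4)^3

So m_A(x) = (x - 4)^3 = x^3 - 12*x^2 + 48*x - 64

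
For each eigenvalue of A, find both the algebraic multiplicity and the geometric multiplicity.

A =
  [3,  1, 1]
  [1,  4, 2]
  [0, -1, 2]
λ = 3: alg = 3, geom = 1

Step 1 — factor the characteristic polynomial to read off the algebraic multiplicities:
  χ_A(x) = (x - 3)^3

Step 2 — compute geometric multiplicities via the rank-nullity identity g(λ) = n − rank(A − λI):
  rank(A − (3)·I) = 2, so dim ker(A − (3)·I) = n − 2 = 1

Summary:
  λ = 3: algebraic multiplicity = 3, geometric multiplicity = 1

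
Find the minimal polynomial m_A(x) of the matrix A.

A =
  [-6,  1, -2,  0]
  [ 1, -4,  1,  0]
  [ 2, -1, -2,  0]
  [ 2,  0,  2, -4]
x^3 + 12*x^2 + 48*x + 64

The characteristic polynomial is χ_A(x) = (x + 4)^4, so the eigenvalues are known. The minimal polynomial is
  m_A(x) = Π_λ (x − λ)^{k_λ}
where k_λ is the size of the *largest* Jordan block for λ (equivalently, the smallest k with (A − λI)^k v = 0 for every generalised eigenvector v of λ).

  λ = -4: largest Jordan block has size 3, contributing (x + 4)^3

So m_A(x) = (x + 4)^3 = x^3 + 12*x^2 + 48*x + 64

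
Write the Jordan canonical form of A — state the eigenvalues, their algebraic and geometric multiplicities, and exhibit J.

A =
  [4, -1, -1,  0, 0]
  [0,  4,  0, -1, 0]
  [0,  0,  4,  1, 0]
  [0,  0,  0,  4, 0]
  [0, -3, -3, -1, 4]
J_2(4) ⊕ J_2(4) ⊕ J_1(4)

The characteristic polynomial is
  det(x·I − A) = x^5 - 20*x^4 + 160*x^3 - 640*x^2 + 1280*x - 1024 = (x - 4)^5

Eigenvalues and multiplicities (the geometric multiplicity of λ is n − rank(A − λI), which equals the number of Jordan blocks for λ):
  λ = 4: algebraic multiplicity = 5, geometric multiplicity = 3

Determining the block sizes for each eigenvalue:
  λ = 4: with am = 5 and gm = 3, the partition is not yet determined (e.g. several partitions of 5 into 3 parts exist). Let N = A − (4)·I. Computing rank(N^1) = 2, rank(N^2) = 0; the number of blocks of size ≥ j is rank(N^{j−1}) − rank(N^j), giving [3, 2]. So we have 2 block(s) of size 2, 1 block(s) of size 1 → block sizes [2, 2, 1]

Assembling the blocks gives a Jordan form
J =
  [4, 1, 0, 0, 0]
  [0, 4, 0, 0, 0]
  [0, 0, 4, 1, 0]
  [0, 0, 0, 4, 0]
  [0, 0, 0, 0, 4]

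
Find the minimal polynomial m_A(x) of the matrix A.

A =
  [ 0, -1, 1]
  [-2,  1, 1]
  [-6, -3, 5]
x^2 - 4*x + 4

The characteristic polynomial is χ_A(x) = (x - 2)^3, so the eigenvalues are known. The minimal polynomial is
  m_A(x) = Π_λ (x − λ)^{k_λ}
where k_λ is the size of the *largest* Jordan block for λ (equivalently, the smallest k with (A − λI)^k v = 0 for every generalised eigenvector v of λ).

  λ = 2: largest Jordan block has size 2, contributing (x − 2)^2

So m_A(x) = (x - 2)^2 = x^2 - 4*x + 4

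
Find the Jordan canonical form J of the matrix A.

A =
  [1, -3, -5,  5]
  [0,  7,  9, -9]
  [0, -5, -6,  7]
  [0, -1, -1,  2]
J_3(1) ⊕ J_1(1)

The characteristic polynomial is
  det(x·I − A) = x^4 - 4*x^3 + 6*x^2 - 4*x + 1 = (x - 1)^4

Eigenvalues and multiplicities (the geometric multiplicity of λ is n − rank(A − λI), which equals the number of Jordan blocks for λ):
  λ = 1: algebraic multiplicity = 4, geometric multiplicity = 2

Determining the block sizes for each eigenvalue:
  λ = 1: with am = 4 and gm = 2, the partition is not yet determined (e.g. several partitions of 4 into 2 parts exist). Let N = A − (1)·I. Computing rank(N^1) = 2, rank(N^2) = 1, rank(N^3) = 0; the number of blocks of size ≥ j is rank(N^{j−1}) − rank(N^j), giving [2, 1, 1]. So we have 1 block(s) of size 3, 1 block(s) of size 1 → block sizes [3, 1]

Assembling the blocks gives a Jordan form
J =
  [1, 1, 0, 0]
  [0, 1, 1, 0]
  [0, 0, 1, 0]
  [0, 0, 0, 1]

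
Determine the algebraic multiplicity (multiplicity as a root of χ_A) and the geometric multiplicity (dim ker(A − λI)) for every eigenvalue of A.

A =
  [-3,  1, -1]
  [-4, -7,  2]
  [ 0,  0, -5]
λ = -5: alg = 3, geom = 2

Step 1 — factor the characteristic polynomial to read off the algebraic multiplicities:
  χ_A(x) = (x + 5)^3

Step 2 — compute geometric multiplicities via the rank-nullity identity g(λ) = n − rank(A − λI):
  rank(A − (-5)·I) = 1, so dim ker(A − (-5)·I) = n − 1 = 2

Summary:
  λ = -5: algebraic multiplicity = 3, geometric multiplicity = 2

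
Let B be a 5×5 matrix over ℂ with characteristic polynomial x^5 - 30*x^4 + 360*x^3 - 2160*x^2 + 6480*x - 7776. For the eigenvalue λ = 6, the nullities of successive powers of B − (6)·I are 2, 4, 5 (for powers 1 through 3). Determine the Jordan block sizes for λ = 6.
Block sizes for λ = 6: [3, 2]

From the dimensions of kernels of powers, the number of Jordan blocks of size at least j is d_j − d_{j−1} where d_j = dim ker(N^j) (with d_0 = 0). Computing the differences gives [2, 2, 1].
The number of blocks of size exactly k is (#blocks of size ≥ k) − (#blocks of size ≥ k + 1), so the partition is: 1 block(s) of size 2, 1 block(s) of size 3.
In nonincreasing order the block sizes are [3, 2].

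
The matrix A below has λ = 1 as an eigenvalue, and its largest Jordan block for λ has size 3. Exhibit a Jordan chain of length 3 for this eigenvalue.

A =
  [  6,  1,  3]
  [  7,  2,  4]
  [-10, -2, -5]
A Jordan chain for λ = 1 of length 3:
v_1 = (2, 2, -4)ᵀ
v_2 = (5, 7, -10)ᵀ
v_3 = (1, 0, 0)ᵀ

Let N = A − (1)·I. We want v_3 with N^3 v_3 = 0 but N^2 v_3 ≠ 0; then v_{j-1} := N · v_j for j = 3, …, 2.

Pick v_3 = (1, 0, 0)ᵀ.
Then v_2 = N · v_3 = (5, 7, -10)ᵀ.
Then v_1 = N · v_2 = (2, 2, -4)ᵀ.

Sanity check: (A − (1)·I) v_1 = (0, 0, 0)ᵀ = 0. ✓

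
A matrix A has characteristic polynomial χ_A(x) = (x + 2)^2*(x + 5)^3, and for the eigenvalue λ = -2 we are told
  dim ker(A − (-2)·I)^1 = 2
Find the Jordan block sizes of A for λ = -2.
Block sizes for λ = -2: [1, 1]

From the dimensions of kernels of powers, the number of Jordan blocks of size at least j is d_j − d_{j−1} where d_j = dim ker(N^j) (with d_0 = 0). Computing the differences gives [2].
The number of blocks of size exactly k is (#blocks of size ≥ k) − (#blocks of size ≥ k + 1), so the partition is: 2 block(s) of size 1.
In nonincreasing order the block sizes are [1, 1].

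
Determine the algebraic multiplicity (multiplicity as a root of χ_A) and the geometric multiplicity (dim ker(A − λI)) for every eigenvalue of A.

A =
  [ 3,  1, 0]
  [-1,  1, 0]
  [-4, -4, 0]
λ = 0: alg = 1, geom = 1; λ = 2: alg = 2, geom = 1

Step 1 — factor the characteristic polynomial to read off the algebraic multiplicities:
  χ_A(x) = x*(x - 2)^2

Step 2 — compute geometric multiplicities via the rank-nullity identity g(λ) = n − rank(A − λI):
  rank(A − (0)·I) = 2, so dim ker(A − (0)·I) = n − 2 = 1
  rank(A − (2)·I) = 2, so dim ker(A − (2)·I) = n − 2 = 1

Summary:
  λ = 0: algebraic multiplicity = 1, geometric multiplicity = 1
  λ = 2: algebraic multiplicity = 2, geometric multiplicity = 1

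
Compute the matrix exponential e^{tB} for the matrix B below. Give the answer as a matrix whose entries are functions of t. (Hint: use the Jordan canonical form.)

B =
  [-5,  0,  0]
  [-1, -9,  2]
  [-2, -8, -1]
e^{tB} =
  [exp(-5*t), 0, 0]
  [-t*exp(-5*t), -4*t*exp(-5*t) + exp(-5*t), 2*t*exp(-5*t)]
  [-2*t*exp(-5*t), -8*t*exp(-5*t), 4*t*exp(-5*t) + exp(-5*t)]

Strategy: write B = P · J · P⁻¹ where J is a Jordan canonical form, so e^{tB} = P · e^{tJ} · P⁻¹, and e^{tJ} can be computed block-by-block.

B has Jordan form
J =
  [-5,  1,  0]
  [ 0, -5,  0]
  [ 0,  0, -5]
(up to reordering of blocks).

Per-block formulas:
  For a 1×1 block at λ = -5: exp(t · [-5]) = [e^(-5t)].
  For a 2×2 Jordan block J_2(-5): exp(t · J_2(-5)) = e^(-5t)·(I + t·N), where N is the 2×2 nilpotent shift.

After assembling e^{tJ} and conjugating by P, we get:

e^{tB} =
  [exp(-5*t), 0, 0]
  [-t*exp(-5*t), -4*t*exp(-5*t) + exp(-5*t), 2*t*exp(-5*t)]
  [-2*t*exp(-5*t), -8*t*exp(-5*t), 4*t*exp(-5*t) + exp(-5*t)]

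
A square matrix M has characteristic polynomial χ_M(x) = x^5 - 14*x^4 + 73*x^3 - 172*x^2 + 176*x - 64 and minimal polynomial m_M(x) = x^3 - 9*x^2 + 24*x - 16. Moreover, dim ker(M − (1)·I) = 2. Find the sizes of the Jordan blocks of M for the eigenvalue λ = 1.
Block sizes for λ = 1: [1, 1]

Step 1 — from the characteristic polynomial, algebraic multiplicity of λ = 1 is 2. From dim ker(M − (1)·I) = 2, there are exactly 2 Jordan blocks for λ = 1.
Step 2 — from the minimal polynomial, the factor (x − 1) tells us the largest block for λ = 1 has size 1.
Step 3 — with total size 2, 2 blocks, and largest block 1, the block sizes (in nonincreasing order) are [1, 1].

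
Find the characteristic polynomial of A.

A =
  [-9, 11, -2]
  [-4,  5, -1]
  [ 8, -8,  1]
x^3 + 3*x^2 + 3*x + 1

Expanding det(x·I − A) (e.g. by cofactor expansion or by noting that A is similar to its Jordan form J, which has the same characteristic polynomial as A) gives
  χ_A(x) = x^3 + 3*x^2 + 3*x + 1
which factors as (x + 1)^3. The eigenvalues (with algebraic multiplicities) are λ = -1 with multiplicity 3.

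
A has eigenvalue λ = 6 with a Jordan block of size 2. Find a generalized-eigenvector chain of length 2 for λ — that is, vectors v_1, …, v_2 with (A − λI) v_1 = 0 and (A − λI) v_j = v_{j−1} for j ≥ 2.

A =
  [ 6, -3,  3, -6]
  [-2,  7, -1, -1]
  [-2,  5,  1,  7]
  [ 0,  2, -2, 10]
A Jordan chain for λ = 6 of length 2:
v_1 = (0, -2, -2, 0)ᵀ
v_2 = (1, 0, 0, 0)ᵀ

Let N = A − (6)·I. We want v_2 with N^2 v_2 = 0 but N^1 v_2 ≠ 0; then v_{j-1} := N · v_j for j = 2, …, 2.

Pick v_2 = (1, 0, 0, 0)ᵀ.
Then v_1 = N · v_2 = (0, -2, -2, 0)ᵀ.

Sanity check: (A − (6)·I) v_1 = (0, 0, 0, 0)ᵀ = 0. ✓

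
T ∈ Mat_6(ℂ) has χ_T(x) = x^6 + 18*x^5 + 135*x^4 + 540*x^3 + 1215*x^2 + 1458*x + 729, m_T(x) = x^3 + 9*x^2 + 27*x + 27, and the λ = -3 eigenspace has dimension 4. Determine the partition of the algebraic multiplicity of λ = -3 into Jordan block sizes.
Block sizes for λ = -3: [3, 1, 1, 1]

Step 1 — from the characteristic polynomial, algebraic multiplicity of λ = -3 is 6. From dim ker(T − (-3)·I) = 4, there are exactly 4 Jordan blocks for λ = -3.
Step 2 — from the minimal polynomial, the factor (x + 3)^3 tells us the largest block for λ = -3 has size 3.
Step 3 — with total size 6, 4 blocks, and largest block 3, the block sizes (in nonincreasing order) are [3, 1, 1, 1].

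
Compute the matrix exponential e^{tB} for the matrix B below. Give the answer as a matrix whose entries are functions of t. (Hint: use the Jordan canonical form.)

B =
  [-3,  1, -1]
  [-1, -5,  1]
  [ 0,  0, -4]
e^{tB} =
  [t*exp(-4*t) + exp(-4*t), t*exp(-4*t), -t*exp(-4*t)]
  [-t*exp(-4*t), -t*exp(-4*t) + exp(-4*t), t*exp(-4*t)]
  [0, 0, exp(-4*t)]

Strategy: write B = P · J · P⁻¹ where J is a Jordan canonical form, so e^{tB} = P · e^{tJ} · P⁻¹, and e^{tJ} can be computed block-by-block.

B has Jordan form
J =
  [-4,  1,  0]
  [ 0, -4,  0]
  [ 0,  0, -4]
(up to reordering of blocks).

Per-block formulas:
  For a 1×1 block at λ = -4: exp(t · [-4]) = [e^(-4t)].
  For a 2×2 Jordan block J_2(-4): exp(t · J_2(-4)) = e^(-4t)·(I + t·N), where N is the 2×2 nilpotent shift.

After assembling e^{tJ} and conjugating by P, we get:

e^{tB} =
  [t*exp(-4*t) + exp(-4*t), t*exp(-4*t), -t*exp(-4*t)]
  [-t*exp(-4*t), -t*exp(-4*t) + exp(-4*t), t*exp(-4*t)]
  [0, 0, exp(-4*t)]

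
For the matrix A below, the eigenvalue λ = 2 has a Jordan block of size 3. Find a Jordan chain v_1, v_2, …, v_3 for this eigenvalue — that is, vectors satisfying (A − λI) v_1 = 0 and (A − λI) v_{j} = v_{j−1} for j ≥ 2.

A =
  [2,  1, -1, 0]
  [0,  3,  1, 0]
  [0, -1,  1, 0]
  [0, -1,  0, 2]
A Jordan chain for λ = 2 of length 3:
v_1 = (2, 0, 0, -1)ᵀ
v_2 = (1, 1, -1, -1)ᵀ
v_3 = (0, 1, 0, 0)ᵀ

Let N = A − (2)·I. We want v_3 with N^3 v_3 = 0 but N^2 v_3 ≠ 0; then v_{j-1} := N · v_j for j = 3, …, 2.

Pick v_3 = (0, 1, 0, 0)ᵀ.
Then v_2 = N · v_3 = (1, 1, -1, -1)ᵀ.
Then v_1 = N · v_2 = (2, 0, 0, -1)ᵀ.

Sanity check: (A − (2)·I) v_1 = (0, 0, 0, 0)ᵀ = 0. ✓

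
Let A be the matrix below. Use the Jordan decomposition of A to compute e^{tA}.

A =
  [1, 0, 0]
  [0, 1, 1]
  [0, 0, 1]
e^{tA} =
  [exp(t), 0, 0]
  [0, exp(t), t*exp(t)]
  [0, 0, exp(t)]

Strategy: write A = P · J · P⁻¹ where J is a Jordan canonical form, so e^{tA} = P · e^{tJ} · P⁻¹, and e^{tJ} can be computed block-by-block.

A has Jordan form
J =
  [1, 1, 0]
  [0, 1, 0]
  [0, 0, 1]
(up to reordering of blocks).

Per-block formulas:
  For a 1×1 block at λ = 1: exp(t · [1]) = [e^(1t)].
  For a 2×2 Jordan block J_2(1): exp(t · J_2(1)) = e^(1t)·(I + t·N), where N is the 2×2 nilpotent shift.

After assembling e^{tJ} and conjugating by P, we get:

e^{tA} =
  [exp(t), 0, 0]
  [0, exp(t), t*exp(t)]
  [0, 0, exp(t)]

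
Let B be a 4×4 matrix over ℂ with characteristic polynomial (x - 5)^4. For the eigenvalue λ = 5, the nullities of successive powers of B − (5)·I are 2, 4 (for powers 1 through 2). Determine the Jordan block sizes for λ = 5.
Block sizes for λ = 5: [2, 2]

From the dimensions of kernels of powers, the number of Jordan blocks of size at least j is d_j − d_{j−1} where d_j = dim ker(N^j) (with d_0 = 0). Computing the differences gives [2, 2].
The number of blocks of size exactly k is (#blocks of size ≥ k) − (#blocks of size ≥ k + 1), so the partition is: 2 block(s) of size 2.
In nonincreasing order the block sizes are [2, 2].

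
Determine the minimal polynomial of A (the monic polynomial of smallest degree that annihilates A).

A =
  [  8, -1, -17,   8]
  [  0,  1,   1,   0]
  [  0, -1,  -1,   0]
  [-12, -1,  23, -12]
x^3 + 4*x^2

The characteristic polynomial is χ_A(x) = x^3*(x + 4), so the eigenvalues are known. The minimal polynomial is
  m_A(x) = Π_λ (x − λ)^{k_λ}
where k_λ is the size of the *largest* Jordan block for λ (equivalently, the smallest k with (A − λI)^k v = 0 for every generalised eigenvector v of λ).

  λ = -4: largest Jordan block has size 1, contributing (x + 4)
  λ = 0: largest Jordan block has size 2, contributing (x − 0)^2

So m_A(x) = x^2*(x + 4) = x^3 + 4*x^2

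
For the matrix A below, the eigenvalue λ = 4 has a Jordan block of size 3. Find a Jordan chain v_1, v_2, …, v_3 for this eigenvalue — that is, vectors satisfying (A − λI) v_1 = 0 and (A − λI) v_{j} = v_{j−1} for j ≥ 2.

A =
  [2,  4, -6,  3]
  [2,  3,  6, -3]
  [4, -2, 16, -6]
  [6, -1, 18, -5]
A Jordan chain for λ = 4 of length 3:
v_1 = (6, 0, 0, 4)ᵀ
v_2 = (-2, 2, 4, 6)ᵀ
v_3 = (1, 0, 0, 0)ᵀ

Let N = A − (4)·I. We want v_3 with N^3 v_3 = 0 but N^2 v_3 ≠ 0; then v_{j-1} := N · v_j for j = 3, …, 2.

Pick v_3 = (1, 0, 0, 0)ᵀ.
Then v_2 = N · v_3 = (-2, 2, 4, 6)ᵀ.
Then v_1 = N · v_2 = (6, 0, 0, 4)ᵀ.

Sanity check: (A − (4)·I) v_1 = (0, 0, 0, 0)ᵀ = 0. ✓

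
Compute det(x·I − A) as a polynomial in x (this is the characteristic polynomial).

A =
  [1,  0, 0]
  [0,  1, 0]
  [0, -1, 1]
x^3 - 3*x^2 + 3*x - 1

Expanding det(x·I − A) (e.g. by cofactor expansion or by noting that A is similar to its Jordan form J, which has the same characteristic polynomial as A) gives
  χ_A(x) = x^3 - 3*x^2 + 3*x - 1
which factors as (x - 1)^3. The eigenvalues (with algebraic multiplicities) are λ = 1 with multiplicity 3.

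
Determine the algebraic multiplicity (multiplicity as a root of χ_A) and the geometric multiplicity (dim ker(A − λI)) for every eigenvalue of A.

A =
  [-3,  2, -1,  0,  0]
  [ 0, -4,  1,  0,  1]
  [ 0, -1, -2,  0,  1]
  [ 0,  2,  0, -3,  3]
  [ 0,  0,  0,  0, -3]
λ = -3: alg = 5, geom = 2

Step 1 — factor the characteristic polynomial to read off the algebraic multiplicities:
  χ_A(x) = (x + 3)^5

Step 2 — compute geometric multiplicities via the rank-nullity identity g(λ) = n − rank(A − λI):
  rank(A − (-3)·I) = 3, so dim ker(A − (-3)·I) = n − 3 = 2

Summary:
  λ = -3: algebraic multiplicity = 5, geometric multiplicity = 2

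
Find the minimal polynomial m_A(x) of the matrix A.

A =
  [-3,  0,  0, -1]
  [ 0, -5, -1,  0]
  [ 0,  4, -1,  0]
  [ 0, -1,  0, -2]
x^4 + 11*x^3 + 45*x^2 + 81*x + 54

The characteristic polynomial is χ_A(x) = (x + 2)*(x + 3)^3, so the eigenvalues are known. The minimal polynomial is
  m_A(x) = Π_λ (x − λ)^{k_λ}
where k_λ is the size of the *largest* Jordan block for λ (equivalently, the smallest k with (A − λI)^k v = 0 for every generalised eigenvector v of λ).

  λ = -3: largest Jordan block has size 3, contributing (x + 3)^3
  λ = -2: largest Jordan block has size 1, contributing (x + 2)

So m_A(x) = (x + 2)*(x + 3)^3 = x^4 + 11*x^3 + 45*x^2 + 81*x + 54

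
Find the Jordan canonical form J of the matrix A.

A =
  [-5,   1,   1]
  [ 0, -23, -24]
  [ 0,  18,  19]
J_2(-5) ⊕ J_1(1)

The characteristic polynomial is
  det(x·I − A) = x^3 + 9*x^2 + 15*x - 25 = (x - 1)*(x + 5)^2

Eigenvalues and multiplicities (the geometric multiplicity of λ is n − rank(A − λI), which equals the number of Jordan blocks for λ):
  λ = -5: algebraic multiplicity = 2, geometric multiplicity = 1
  λ = 1: algebraic multiplicity = 1, geometric multiplicity = 1

Determining the block sizes for each eigenvalue:
  λ = -5: one block (gm = 1), so the single block has size am = 2 → block sizes [2]
  λ = 1: one block (gm = 1), so the single block has size am = 1 → block sizes [1]

Assembling the blocks gives a Jordan form
J =
  [-5,  1, 0]
  [ 0, -5, 0]
  [ 0,  0, 1]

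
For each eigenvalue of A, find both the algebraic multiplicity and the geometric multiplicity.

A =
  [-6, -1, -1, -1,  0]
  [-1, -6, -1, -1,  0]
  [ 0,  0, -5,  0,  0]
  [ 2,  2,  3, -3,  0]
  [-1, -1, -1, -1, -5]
λ = -5: alg = 5, geom = 3

Step 1 — factor the characteristic polynomial to read off the algebraic multiplicities:
  χ_A(x) = (x + 5)^5

Step 2 — compute geometric multiplicities via the rank-nullity identity g(λ) = n − rank(A − λI):
  rank(A − (-5)·I) = 2, so dim ker(A − (-5)·I) = n − 2 = 3

Summary:
  λ = -5: algebraic multiplicity = 5, geometric multiplicity = 3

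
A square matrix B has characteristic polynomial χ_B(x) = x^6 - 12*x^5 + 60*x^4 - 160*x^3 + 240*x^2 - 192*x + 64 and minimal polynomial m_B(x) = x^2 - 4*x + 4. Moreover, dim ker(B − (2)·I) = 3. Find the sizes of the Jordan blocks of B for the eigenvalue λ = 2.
Block sizes for λ = 2: [2, 2, 2]

Step 1 — from the characteristic polynomial, algebraic multiplicity of λ = 2 is 6. From dim ker(B − (2)·I) = 3, there are exactly 3 Jordan blocks for λ = 2.
Step 2 — from the minimal polynomial, the factor (x − 2)^2 tells us the largest block for λ = 2 has size 2.
Step 3 — with total size 6, 3 blocks, and largest block 2, the block sizes (in nonincreasing order) are [2, 2, 2].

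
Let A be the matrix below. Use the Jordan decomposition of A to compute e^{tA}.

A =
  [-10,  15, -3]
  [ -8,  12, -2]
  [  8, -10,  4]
e^{tA} =
  [-12*t*exp(2*t) + exp(2*t), 15*t*exp(2*t), -3*t*exp(2*t)]
  [-8*t*exp(2*t), 10*t*exp(2*t) + exp(2*t), -2*t*exp(2*t)]
  [8*t*exp(2*t), -10*t*exp(2*t), 2*t*exp(2*t) + exp(2*t)]

Strategy: write A = P · J · P⁻¹ where J is a Jordan canonical form, so e^{tA} = P · e^{tJ} · P⁻¹, and e^{tJ} can be computed block-by-block.

A has Jordan form
J =
  [2, 1, 0]
  [0, 2, 0]
  [0, 0, 2]
(up to reordering of blocks).

Per-block formulas:
  For a 1×1 block at λ = 2: exp(t · [2]) = [e^(2t)].
  For a 2×2 Jordan block J_2(2): exp(t · J_2(2)) = e^(2t)·(I + t·N), where N is the 2×2 nilpotent shift.

After assembling e^{tJ} and conjugating by P, we get:

e^{tA} =
  [-12*t*exp(2*t) + exp(2*t), 15*t*exp(2*t), -3*t*exp(2*t)]
  [-8*t*exp(2*t), 10*t*exp(2*t) + exp(2*t), -2*t*exp(2*t)]
  [8*t*exp(2*t), -10*t*exp(2*t), 2*t*exp(2*t) + exp(2*t)]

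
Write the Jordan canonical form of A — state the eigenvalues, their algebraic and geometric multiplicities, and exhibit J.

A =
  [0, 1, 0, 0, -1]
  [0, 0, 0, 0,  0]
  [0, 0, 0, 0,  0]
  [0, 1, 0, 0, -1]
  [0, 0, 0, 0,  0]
J_2(0) ⊕ J_1(0) ⊕ J_1(0) ⊕ J_1(0)

The characteristic polynomial is
  det(x·I − A) = x^5

Eigenvalues and multiplicities (the geometric multiplicity of λ is n − rank(A − λI), which equals the number of Jordan blocks for λ):
  λ = 0: algebraic multiplicity = 5, geometric multiplicity = 4

Determining the block sizes for each eigenvalue:
  λ = 0: 4 blocks summing to 5 forces exactly one block of size 2 and the rest size 1 → block sizes [2, 1, 1, 1]

Assembling the blocks gives a Jordan form
J =
  [0, 1, 0, 0, 0]
  [0, 0, 0, 0, 0]
  [0, 0, 0, 0, 0]
  [0, 0, 0, 0, 0]
  [0, 0, 0, 0, 0]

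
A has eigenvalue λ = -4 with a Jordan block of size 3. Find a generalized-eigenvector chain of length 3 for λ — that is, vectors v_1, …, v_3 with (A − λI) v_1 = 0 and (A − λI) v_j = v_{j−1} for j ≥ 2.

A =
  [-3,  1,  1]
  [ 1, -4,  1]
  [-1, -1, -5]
A Jordan chain for λ = -4 of length 3:
v_1 = (1, 0, -1)ᵀ
v_2 = (1, 1, -1)ᵀ
v_3 = (1, 0, 0)ᵀ

Let N = A − (-4)·I. We want v_3 with N^3 v_3 = 0 but N^2 v_3 ≠ 0; then v_{j-1} := N · v_j for j = 3, …, 2.

Pick v_3 = (1, 0, 0)ᵀ.
Then v_2 = N · v_3 = (1, 1, -1)ᵀ.
Then v_1 = N · v_2 = (1, 0, -1)ᵀ.

Sanity check: (A − (-4)·I) v_1 = (0, 0, 0)ᵀ = 0. ✓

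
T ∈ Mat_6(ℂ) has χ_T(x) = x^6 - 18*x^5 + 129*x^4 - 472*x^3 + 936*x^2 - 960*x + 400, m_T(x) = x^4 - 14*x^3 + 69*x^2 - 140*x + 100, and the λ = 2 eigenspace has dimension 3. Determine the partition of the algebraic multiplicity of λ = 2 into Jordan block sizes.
Block sizes for λ = 2: [2, 1, 1]

Step 1 — from the characteristic polynomial, algebraic multiplicity of λ = 2 is 4. From dim ker(T − (2)·I) = 3, there are exactly 3 Jordan blocks for λ = 2.
Step 2 — from the minimal polynomial, the factor (x − 2)^2 tells us the largest block for λ = 2 has size 2.
Step 3 — with total size 4, 3 blocks, and largest block 2, the block sizes (in nonincreasing order) are [2, 1, 1].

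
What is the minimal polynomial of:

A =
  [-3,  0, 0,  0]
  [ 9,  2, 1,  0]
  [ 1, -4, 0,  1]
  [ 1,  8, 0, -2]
x^4 + 3*x^3

The characteristic polynomial is χ_A(x) = x^3*(x + 3), so the eigenvalues are known. The minimal polynomial is
  m_A(x) = Π_λ (x − λ)^{k_λ}
where k_λ is the size of the *largest* Jordan block for λ (equivalently, the smallest k with (A − λI)^k v = 0 for every generalised eigenvector v of λ).

  λ = -3: largest Jordan block has size 1, contributing (x + 3)
  λ = 0: largest Jordan block has size 3, contributing (x − 0)^3

So m_A(x) = x^3*(x + 3) = x^4 + 3*x^3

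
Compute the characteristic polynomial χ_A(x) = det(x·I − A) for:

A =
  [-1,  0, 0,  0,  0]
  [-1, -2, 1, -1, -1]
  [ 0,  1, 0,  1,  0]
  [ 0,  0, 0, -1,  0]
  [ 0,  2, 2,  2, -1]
x^5 + 5*x^4 + 10*x^3 + 10*x^2 + 5*x + 1

Expanding det(x·I − A) (e.g. by cofactor expansion or by noting that A is similar to its Jordan form J, which has the same characteristic polynomial as A) gives
  χ_A(x) = x^5 + 5*x^4 + 10*x^3 + 10*x^2 + 5*x + 1
which factors as (x + 1)^5. The eigenvalues (with algebraic multiplicities) are λ = -1 with multiplicity 5.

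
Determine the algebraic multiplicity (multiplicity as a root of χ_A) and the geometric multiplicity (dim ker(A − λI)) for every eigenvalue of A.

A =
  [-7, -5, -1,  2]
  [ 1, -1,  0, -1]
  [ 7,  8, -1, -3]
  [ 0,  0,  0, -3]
λ = -3: alg = 4, geom = 2

Step 1 — factor the characteristic polynomial to read off the algebraic multiplicities:
  χ_A(x) = (x + 3)^4

Step 2 — compute geometric multiplicities via the rank-nullity identity g(λ) = n − rank(A − λI):
  rank(A − (-3)·I) = 2, so dim ker(A − (-3)·I) = n − 2 = 2

Summary:
  λ = -3: algebraic multiplicity = 4, geometric multiplicity = 2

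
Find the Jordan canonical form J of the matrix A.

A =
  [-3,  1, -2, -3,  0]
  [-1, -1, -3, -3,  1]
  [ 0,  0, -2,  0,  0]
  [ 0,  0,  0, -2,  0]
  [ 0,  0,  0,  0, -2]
J_3(-2) ⊕ J_1(-2) ⊕ J_1(-2)

The characteristic polynomial is
  det(x·I − A) = x^5 + 10*x^4 + 40*x^3 + 80*x^2 + 80*x + 32 = (x + 2)^5

Eigenvalues and multiplicities (the geometric multiplicity of λ is n − rank(A − λI), which equals the number of Jordan blocks for λ):
  λ = -2: algebraic multiplicity = 5, geometric multiplicity = 3

Determining the block sizes for each eigenvalue:
  λ = -2: with am = 5 and gm = 3, the partition is not yet determined (e.g. several partitions of 5 into 3 parts exist). Let N = A − (-2)·I. Computing rank(N^1) = 2, rank(N^2) = 1, rank(N^3) = 0; the number of blocks of size ≥ j is rank(N^{j−1}) − rank(N^j), giving [3, 1, 1]. So we have 1 block(s) of size 3, 2 block(s) of size 1 → block sizes [3, 1, 1]

Assembling the blocks gives a Jordan form
J =
  [-2,  1,  0,  0,  0]
  [ 0, -2,  1,  0,  0]
  [ 0,  0, -2,  0,  0]
  [ 0,  0,  0, -2,  0]
  [ 0,  0,  0,  0, -2]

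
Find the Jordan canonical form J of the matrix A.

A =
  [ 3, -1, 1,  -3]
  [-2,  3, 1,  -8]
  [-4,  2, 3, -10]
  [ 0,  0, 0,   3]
J_3(3) ⊕ J_1(3)

The characteristic polynomial is
  det(x·I − A) = x^4 - 12*x^3 + 54*x^2 - 108*x + 81 = (x - 3)^4

Eigenvalues and multiplicities (the geometric multiplicity of λ is n − rank(A − λI), which equals the number of Jordan blocks for λ):
  λ = 3: algebraic multiplicity = 4, geometric multiplicity = 2

Determining the block sizes for each eigenvalue:
  λ = 3: with am = 4 and gm = 2, the partition is not yet determined (e.g. several partitions of 4 into 2 parts exist). Let N = A − (3)·I. Computing rank(N^1) = 2, rank(N^2) = 1, rank(N^3) = 0; the number of blocks of size ≥ j is rank(N^{j−1}) − rank(N^j), giving [2, 1, 1]. So we have 1 block(s) of size 3, 1 block(s) of size 1 → block sizes [3, 1]

Assembling the blocks gives a Jordan form
J =
  [3, 1, 0, 0]
  [0, 3, 1, 0]
  [0, 0, 3, 0]
  [0, 0, 0, 3]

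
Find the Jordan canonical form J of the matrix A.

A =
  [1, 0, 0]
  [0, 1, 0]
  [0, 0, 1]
J_1(1) ⊕ J_1(1) ⊕ J_1(1)

The characteristic polynomial is
  det(x·I − A) = x^3 - 3*x^2 + 3*x - 1 = (x - 1)^3

Eigenvalues and multiplicities (the geometric multiplicity of λ is n − rank(A − λI), which equals the number of Jordan blocks for λ):
  λ = 1: algebraic multiplicity = 3, geometric multiplicity = 3

Determining the block sizes for each eigenvalue:
  λ = 1: gm = am = 3, so every block has size 1 → block sizes [1, 1, 1]

Assembling the blocks gives a Jordan form
J =
  [1, 0, 0]
  [0, 1, 0]
  [0, 0, 1]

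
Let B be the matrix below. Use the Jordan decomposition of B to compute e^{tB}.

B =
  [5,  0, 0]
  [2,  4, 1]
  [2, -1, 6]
e^{tB} =
  [exp(5*t), 0, 0]
  [2*t*exp(5*t), -t*exp(5*t) + exp(5*t), t*exp(5*t)]
  [2*t*exp(5*t), -t*exp(5*t), t*exp(5*t) + exp(5*t)]

Strategy: write B = P · J · P⁻¹ where J is a Jordan canonical form, so e^{tB} = P · e^{tJ} · P⁻¹, and e^{tJ} can be computed block-by-block.

B has Jordan form
J =
  [5, 1, 0]
  [0, 5, 0]
  [0, 0, 5]
(up to reordering of blocks).

Per-block formulas:
  For a 1×1 block at λ = 5: exp(t · [5]) = [e^(5t)].
  For a 2×2 Jordan block J_2(5): exp(t · J_2(5)) = e^(5t)·(I + t·N), where N is the 2×2 nilpotent shift.

After assembling e^{tJ} and conjugating by P, we get:

e^{tB} =
  [exp(5*t), 0, 0]
  [2*t*exp(5*t), -t*exp(5*t) + exp(5*t), t*exp(5*t)]
  [2*t*exp(5*t), -t*exp(5*t), t*exp(5*t) + exp(5*t)]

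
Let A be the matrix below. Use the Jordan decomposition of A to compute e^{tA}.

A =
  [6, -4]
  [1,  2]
e^{tA} =
  [2*t*exp(4*t) + exp(4*t), -4*t*exp(4*t)]
  [t*exp(4*t), -2*t*exp(4*t) + exp(4*t)]

Strategy: write A = P · J · P⁻¹ where J is a Jordan canonical form, so e^{tA} = P · e^{tJ} · P⁻¹, and e^{tJ} can be computed block-by-block.

A has Jordan form
J =
  [4, 1]
  [0, 4]
(up to reordering of blocks).

Per-block formulas:
  For a 2×2 Jordan block J_2(4): exp(t · J_2(4)) = e^(4t)·(I + t·N), where N is the 2×2 nilpotent shift.

After assembling e^{tJ} and conjugating by P, we get:

e^{tA} =
  [2*t*exp(4*t) + exp(4*t), -4*t*exp(4*t)]
  [t*exp(4*t), -2*t*exp(4*t) + exp(4*t)]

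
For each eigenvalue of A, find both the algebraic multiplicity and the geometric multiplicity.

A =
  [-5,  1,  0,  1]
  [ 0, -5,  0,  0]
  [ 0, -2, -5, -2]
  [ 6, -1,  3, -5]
λ = -5: alg = 4, geom = 2

Step 1 — factor the characteristic polynomial to read off the algebraic multiplicities:
  χ_A(x) = (x + 5)^4

Step 2 — compute geometric multiplicities via the rank-nullity identity g(λ) = n − rank(A − λI):
  rank(A − (-5)·I) = 2, so dim ker(A − (-5)·I) = n − 2 = 2

Summary:
  λ = -5: algebraic multiplicity = 4, geometric multiplicity = 2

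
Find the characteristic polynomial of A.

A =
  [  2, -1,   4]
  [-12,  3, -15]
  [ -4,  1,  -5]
x^3

Expanding det(x·I − A) (e.g. by cofactor expansion or by noting that A is similar to its Jordan form J, which has the same characteristic polynomial as A) gives
  χ_A(x) = x^3
which factors as x^3. The eigenvalues (with algebraic multiplicities) are λ = 0 with multiplicity 3.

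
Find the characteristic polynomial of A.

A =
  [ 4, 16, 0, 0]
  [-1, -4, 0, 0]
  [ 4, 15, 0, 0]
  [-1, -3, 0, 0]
x^4

Expanding det(x·I − A) (e.g. by cofactor expansion or by noting that A is similar to its Jordan form J, which has the same characteristic polynomial as A) gives
  χ_A(x) = x^4
which factors as x^4. The eigenvalues (with algebraic multiplicities) are λ = 0 with multiplicity 4.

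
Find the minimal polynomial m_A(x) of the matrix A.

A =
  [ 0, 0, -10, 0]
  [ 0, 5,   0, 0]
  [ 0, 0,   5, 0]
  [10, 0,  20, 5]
x^2 - 5*x

The characteristic polynomial is χ_A(x) = x*(x - 5)^3, so the eigenvalues are known. The minimal polynomial is
  m_A(x) = Π_λ (x − λ)^{k_λ}
where k_λ is the size of the *largest* Jordan block for λ (equivalently, the smallest k with (A − λI)^k v = 0 for every generalised eigenvector v of λ).

  λ = 0: largest Jordan block has size 1, contributing (x − 0)
  λ = 5: largest Jordan block has size 1, contributing (x − 5)

So m_A(x) = x*(x - 5) = x^2 - 5*x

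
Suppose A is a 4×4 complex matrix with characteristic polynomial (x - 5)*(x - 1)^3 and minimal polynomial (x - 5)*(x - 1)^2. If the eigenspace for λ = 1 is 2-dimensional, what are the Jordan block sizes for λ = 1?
Block sizes for λ = 1: [2, 1]

Step 1 — from the characteristic polynomial, algebraic multiplicity of λ = 1 is 3. From dim ker(A − (1)·I) = 2, there are exactly 2 Jordan blocks for λ = 1.
Step 2 — from the minimal polynomial, the factor (x − 1)^2 tells us the largest block for λ = 1 has size 2.
Step 3 — with total size 3, 2 blocks, and largest block 2, the block sizes (in nonincreasing order) are [2, 1].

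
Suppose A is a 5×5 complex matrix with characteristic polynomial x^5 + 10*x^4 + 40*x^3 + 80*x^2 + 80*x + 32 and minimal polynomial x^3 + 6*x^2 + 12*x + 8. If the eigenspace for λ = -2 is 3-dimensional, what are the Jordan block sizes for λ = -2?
Block sizes for λ = -2: [3, 1, 1]

Step 1 — from the characteristic polynomial, algebraic multiplicity of λ = -2 is 5. From dim ker(A − (-2)·I) = 3, there are exactly 3 Jordan blocks for λ = -2.
Step 2 — from the minimal polynomial, the factor (x + 2)^3 tells us the largest block for λ = -2 has size 3.
Step 3 — with total size 5, 3 blocks, and largest block 3, the block sizes (in nonincreasing order) are [3, 1, 1].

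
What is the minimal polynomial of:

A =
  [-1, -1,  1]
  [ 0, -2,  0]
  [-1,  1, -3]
x^2 + 4*x + 4

The characteristic polynomial is χ_A(x) = (x + 2)^3, so the eigenvalues are known. The minimal polynomial is
  m_A(x) = Π_λ (x − λ)^{k_λ}
where k_λ is the size of the *largest* Jordan block for λ (equivalently, the smallest k with (A − λI)^k v = 0 for every generalised eigenvector v of λ).

  λ = -2: largest Jordan block has size 2, contributing (x + 2)^2

So m_A(x) = (x + 2)^2 = x^2 + 4*x + 4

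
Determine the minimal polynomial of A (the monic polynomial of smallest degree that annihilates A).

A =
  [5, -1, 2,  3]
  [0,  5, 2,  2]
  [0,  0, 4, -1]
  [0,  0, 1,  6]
x^3 - 15*x^2 + 75*x - 125

The characteristic polynomial is χ_A(x) = (x - 5)^4, so the eigenvalues are known. The minimal polynomial is
  m_A(x) = Π_λ (x − λ)^{k_λ}
where k_λ is the size of the *largest* Jordan block for λ (equivalently, the smallest k with (A − λI)^k v = 0 for every generalised eigenvector v of λ).

  λ = 5: largest Jordan block has size 3, contributing (x − 5)^3

So m_A(x) = (x - 5)^3 = x^3 - 15*x^2 + 75*x - 125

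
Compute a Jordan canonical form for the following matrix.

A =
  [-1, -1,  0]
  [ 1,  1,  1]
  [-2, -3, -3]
J_3(-1)

The characteristic polynomial is
  det(x·I − A) = x^3 + 3*x^2 + 3*x + 1 = (x + 1)^3

Eigenvalues and multiplicities (the geometric multiplicity of λ is n − rank(A − λI), which equals the number of Jordan blocks for λ):
  λ = -1: algebraic multiplicity = 3, geometric multiplicity = 1

Determining the block sizes for each eigenvalue:
  λ = -1: one block (gm = 1), so the single block has size am = 3 → block sizes [3]

Assembling the blocks gives a Jordan form
J =
  [-1,  1,  0]
  [ 0, -1,  1]
  [ 0,  0, -1]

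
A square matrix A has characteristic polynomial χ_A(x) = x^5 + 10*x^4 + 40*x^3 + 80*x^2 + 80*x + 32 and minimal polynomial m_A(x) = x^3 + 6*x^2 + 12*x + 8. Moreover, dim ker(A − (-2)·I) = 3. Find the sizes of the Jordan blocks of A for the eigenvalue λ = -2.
Block sizes for λ = -2: [3, 1, 1]

Step 1 — from the characteristic polynomial, algebraic multiplicity of λ = -2 is 5. From dim ker(A − (-2)·I) = 3, there are exactly 3 Jordan blocks for λ = -2.
Step 2 — from the minimal polynomial, the factor (x + 2)^3 tells us the largest block for λ = -2 has size 3.
Step 3 — with total size 5, 3 blocks, and largest block 3, the block sizes (in nonincreasing order) are [3, 1, 1].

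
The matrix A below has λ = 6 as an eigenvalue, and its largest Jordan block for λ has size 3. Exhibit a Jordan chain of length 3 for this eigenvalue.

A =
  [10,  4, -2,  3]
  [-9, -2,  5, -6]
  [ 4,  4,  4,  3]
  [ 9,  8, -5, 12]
A Jordan chain for λ = 6 of length 3:
v_1 = (-1, 2, -1, -2)ᵀ
v_2 = (4, -9, 4, 9)ᵀ
v_3 = (1, 0, 0, 0)ᵀ

Let N = A − (6)·I. We want v_3 with N^3 v_3 = 0 but N^2 v_3 ≠ 0; then v_{j-1} := N · v_j for j = 3, …, 2.

Pick v_3 = (1, 0, 0, 0)ᵀ.
Then v_2 = N · v_3 = (4, -9, 4, 9)ᵀ.
Then v_1 = N · v_2 = (-1, 2, -1, -2)ᵀ.

Sanity check: (A − (6)·I) v_1 = (0, 0, 0, 0)ᵀ = 0. ✓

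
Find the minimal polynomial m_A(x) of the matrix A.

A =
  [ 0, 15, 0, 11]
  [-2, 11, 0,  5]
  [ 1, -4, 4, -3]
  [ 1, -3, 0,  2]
x^3 - 13*x^2 + 56*x - 80

The characteristic polynomial is χ_A(x) = (x - 5)*(x - 4)^3, so the eigenvalues are known. The minimal polynomial is
  m_A(x) = Π_λ (x − λ)^{k_λ}
where k_λ is the size of the *largest* Jordan block for λ (equivalently, the smallest k with (A − λI)^k v = 0 for every generalised eigenvector v of λ).

  λ = 4: largest Jordan block has size 2, contributing (x − 4)^2
  λ = 5: largest Jordan block has size 1, contributing (x − 5)

So m_A(x) = (x - 5)*(x - 4)^2 = x^3 - 13*x^2 + 56*x - 80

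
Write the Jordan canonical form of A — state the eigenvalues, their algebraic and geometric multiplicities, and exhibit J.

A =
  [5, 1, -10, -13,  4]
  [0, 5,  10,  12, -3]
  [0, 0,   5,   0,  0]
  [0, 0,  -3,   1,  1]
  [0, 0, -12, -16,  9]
J_3(5) ⊕ J_2(5)

The characteristic polynomial is
  det(x·I − A) = x^5 - 25*x^4 + 250*x^3 - 1250*x^2 + 3125*x - 3125 = (x - 5)^5

Eigenvalues and multiplicities (the geometric multiplicity of λ is n − rank(A − λI), which equals the number of Jordan blocks for λ):
  λ = 5: algebraic multiplicity = 5, geometric multiplicity = 2

Determining the block sizes for each eigenvalue:
  λ = 5: with am = 5 and gm = 2, the partition is not yet determined (e.g. several partitions of 5 into 2 parts exist). Let N = A − (5)·I. Computing rank(N^1) = 3, rank(N^2) = 1, rank(N^3) = 0; the number of blocks of size ≥ j is rank(N^{j−1}) − rank(N^j), giving [2, 2, 1]. So we have 1 block(s) of size 3, 1 block(s) of size 2 → block sizes [3, 2]

Assembling the blocks gives a Jordan form
J =
  [5, 1, 0, 0, 0]
  [0, 5, 1, 0, 0]
  [0, 0, 5, 0, 0]
  [0, 0, 0, 5, 1]
  [0, 0, 0, 0, 5]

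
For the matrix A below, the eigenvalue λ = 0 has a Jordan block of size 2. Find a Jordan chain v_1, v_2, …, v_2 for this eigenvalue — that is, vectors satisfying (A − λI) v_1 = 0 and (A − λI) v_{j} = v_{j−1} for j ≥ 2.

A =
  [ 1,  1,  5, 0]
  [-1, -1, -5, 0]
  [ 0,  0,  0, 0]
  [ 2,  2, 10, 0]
A Jordan chain for λ = 0 of length 2:
v_1 = (1, -1, 0, 2)ᵀ
v_2 = (1, 0, 0, 0)ᵀ

Let N = A − (0)·I. We want v_2 with N^2 v_2 = 0 but N^1 v_2 ≠ 0; then v_{j-1} := N · v_j for j = 2, …, 2.

Pick v_2 = (1, 0, 0, 0)ᵀ.
Then v_1 = N · v_2 = (1, -1, 0, 2)ᵀ.

Sanity check: (A − (0)·I) v_1 = (0, 0, 0, 0)ᵀ = 0. ✓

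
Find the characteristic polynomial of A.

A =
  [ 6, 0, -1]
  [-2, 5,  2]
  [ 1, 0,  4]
x^3 - 15*x^2 + 75*x - 125

Expanding det(x·I − A) (e.g. by cofactor expansion or by noting that A is similar to its Jordan form J, which has the same characteristic polynomial as A) gives
  χ_A(x) = x^3 - 15*x^2 + 75*x - 125
which factors as (x - 5)^3. The eigenvalues (with algebraic multiplicities) are λ = 5 with multiplicity 3.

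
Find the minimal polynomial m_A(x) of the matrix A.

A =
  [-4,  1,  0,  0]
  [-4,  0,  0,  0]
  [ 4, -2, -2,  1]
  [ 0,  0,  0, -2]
x^2 + 4*x + 4

The characteristic polynomial is χ_A(x) = (x + 2)^4, so the eigenvalues are known. The minimal polynomial is
  m_A(x) = Π_λ (x − λ)^{k_λ}
where k_λ is the size of the *largest* Jordan block for λ (equivalently, the smallest k with (A − λI)^k v = 0 for every generalised eigenvector v of λ).

  λ = -2: largest Jordan block has size 2, contributing (x + 2)^2

So m_A(x) = (x + 2)^2 = x^2 + 4*x + 4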